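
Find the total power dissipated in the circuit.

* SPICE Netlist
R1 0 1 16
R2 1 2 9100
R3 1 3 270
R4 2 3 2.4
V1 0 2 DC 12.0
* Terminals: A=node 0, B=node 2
Nodal analysis, taking node 2 as the 0 V reference.
Source V1 fixes V_0 = 12 V.
KCL at each unknown node (sum of currents leaving = 0; resistances in Ω):
  Node 1: (V_1 - 12)/16 + (V_1 - 0)/9100 + (V_1 - V_3)/270 = 0
  Node 3: (V_3 - V_1)/270 + (V_3 - 0)/2.4 = 0
Collecting terms (coefficients in siemens):
  0.06631·V_1 - 0.003704·V_3 = 0.75
  0.4204·V_3 - 0.003704·V_1 = 0
Determinant D = (0.06631)(0.4204) - (-0.003704)(-0.003704) = 0.02786
V_1 = [(0.75)(0.4204) - (-0.003704)(0)]/D = 11.32 V
V_3 = [(0.06631)(0) - (0.75)(-0.003704)]/D = 0.0997 V
Power in each resistor, P = (ΔV)²/R:
  P_R1 = (12 - 11.32)²/16 = 0.02929 W
  P_R2 = (11.32 - 0)²/9100 = 0.01407 W
  P_R3 = (11.32 - 0.0997)²/270 = 0.4659 W
  P_R4 = (0 - 0.0997)²/2.4 = 0.004141 W
P_total = P_R1 + P_R2 + P_R3 + P_R4 = 0.5134 W

Final answer: 0.5134 W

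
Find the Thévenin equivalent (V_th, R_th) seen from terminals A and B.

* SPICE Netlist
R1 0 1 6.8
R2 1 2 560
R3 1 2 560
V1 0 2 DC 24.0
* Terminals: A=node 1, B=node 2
Step 1 — V_th is the open-circuit voltage V_A - V_B (nothing connected across the terminals).
Nodal analysis, taking node 2 as the 0 V reference.
Source V1 fixes V_0 = 24 V.
KCL at each unknown node (sum of currents leaving = 0; resistances in Ω):
  Node 1: (V_1 - 24)/6.8 + (V_1 - 0)/560 + (V_1 - 0)/560 = 0
Collecting terms: 0.1506 × V_1 = 3.529  =>  V_1 = 23.43 V
V_th = V_1 - V_2 = 23.43 - 0 = 23.43 V
Step 2 — R_th: zero the source — replace V1 by a short circuit (node 2 merges into node 0) — and find the resistance seen between A (node 1) and B (node 0).
Reduce the network between node 1 (A) and node 0 (B) by series/parallel combination:
  Rp1 = R1 ‖ R2 ‖ R3 (parallel, all between nodes 0 and 1) = 1/(1/6.8 + 1/560 + 1/560) = 6.639 Ω
R_th = 6.639 Ω

Final answer: V_th = 23.43 V, R_th = 6.639 Ω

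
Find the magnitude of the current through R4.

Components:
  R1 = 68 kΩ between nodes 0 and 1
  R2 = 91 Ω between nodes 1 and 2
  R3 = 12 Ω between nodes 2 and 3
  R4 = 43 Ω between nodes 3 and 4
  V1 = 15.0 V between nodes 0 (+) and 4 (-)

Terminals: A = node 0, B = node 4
Nodal analysis, taking node 4 as the 0 V reference.
Source V1 fixes V_0 = 15 V.
KCL at each unknown node (sum of currents leaving = 0; resistances in Ω):
  Node 1: (V_1 - 15)/68000 + (V_1 - V_2)/91 = 0
  Node 2: (V_2 - V_1)/91 + (V_2 - V_3)/12 = 0
  Node 3: (V_3 - V_2)/12 + (V_3 - 0)/43 = 0
Collecting terms (coefficients in siemens):
  0.011·V_1 - 0.01099·V_2 = 0.0002206
  0.09432·V_2 - 0.01099·V_1 - 0.08333·V_3 = 0
  0.1066·V_3 - 0.08333·V_2 = 0
Solving these 3 simultaneous equations (Gaussian elimination) gives:
  V_1 = 0.03214 V, V_2 = 0.01211 V, V_3 = 0.009465 V
I_R4 = (V_3 - V_4)/R4 = (0.009465 - 0)/43 = 0.0002201 A
|I_R4| = 0.0002201 A

Final answer: |I_R4| = 0.0002201 A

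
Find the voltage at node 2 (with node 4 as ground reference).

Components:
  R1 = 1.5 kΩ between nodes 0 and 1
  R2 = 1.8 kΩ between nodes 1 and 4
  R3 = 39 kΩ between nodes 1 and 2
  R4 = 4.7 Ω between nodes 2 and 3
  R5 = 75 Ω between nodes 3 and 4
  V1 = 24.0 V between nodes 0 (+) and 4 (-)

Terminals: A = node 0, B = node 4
Nodal analysis, taking node 4 as the 0 V reference.
Source V1 fixes V_0 = 24 V.
KCL at each unknown node (sum of currents leaving = 0; resistances in Ω):
  Node 1: (V_1 - 24)/1500 + (V_1 - 0)/1800 + (V_1 - V_2)/39000 = 0
  Node 2: (V_2 - V_1)/39000 + (V_2 - V_3)/4.7 = 0
  Node 3: (V_3 - V_2)/4.7 + (V_3 - 0)/75 = 0
Collecting terms (coefficients in siemens):
  0.001248·V_1 - 0.00002564·V_2 = 0.016
  0.2128·V_2 - 0.00002564·V_1 - 0.2128·V_3 = 0
  0.2261·V_3 - 0.2128·V_2 = 0
Solving these 3 simultaneous equations (Gaussian elimination) gives:
  V_1 = 12.82 V, V_2 = 0.02615 V, V_3 = 0.02461 V
The requested potential is V_2 = 0.02615 V.

Final answer: V_2 = 0.02615 V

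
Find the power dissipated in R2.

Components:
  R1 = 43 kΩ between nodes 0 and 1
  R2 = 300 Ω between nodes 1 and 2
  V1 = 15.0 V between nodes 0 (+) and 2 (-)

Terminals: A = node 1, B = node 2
Nodal analysis, taking node 2 as the 0 V reference.
Source V1 fixes V_0 = 15 V.
KCL at each unknown node (sum of currents leaving = 0; resistances in Ω):
  Node 1: (V_1 - 15)/43000 + (V_1 - 0)/300 = 0
Collecting terms: 0.003357 × V_1 = 0.0003488  =>  V_1 = 0.1039 V
I_R2 = (V_1 - V_2)/R2 = (0.1039 - 0)/300 = 0.0003464 A
P_R2 = I_R2² × R2 = (0.0003464)² × 300 = 0.000036 W

Final answer: 3.6e-05 W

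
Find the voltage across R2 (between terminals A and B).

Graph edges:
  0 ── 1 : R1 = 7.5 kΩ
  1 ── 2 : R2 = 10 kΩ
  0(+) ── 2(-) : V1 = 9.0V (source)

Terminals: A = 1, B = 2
R1 and R2 are in series across V1 (node 0 → node 1 → node 2), and the output A–B is taken across R2, so this is a voltage divider.
Series current: I = V1/(R1 + R2) = 9/(7500 + 10000) = 9/17500 = 0.0005143 A
V_R2 = I × R2 = V1 × R2/(R1 + R2) = 9 × 10000/17500 = 5.143 V

Final answer: 5.143 V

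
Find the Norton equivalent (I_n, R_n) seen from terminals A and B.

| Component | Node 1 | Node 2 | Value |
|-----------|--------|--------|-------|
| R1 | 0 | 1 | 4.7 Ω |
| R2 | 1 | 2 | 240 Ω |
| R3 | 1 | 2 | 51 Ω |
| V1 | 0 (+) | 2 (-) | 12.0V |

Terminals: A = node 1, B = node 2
Find the Thévenin equivalent first; then I_n = V_th/R_th and R_n = R_th.
Step 1 — V_th is the open-circuit voltage V_A - V_B (nothing connected across the terminals).
Nodal analysis, taking node 2 as the 0 V reference.
Source V1 fixes V_0 = 12 V.
KCL at each unknown node (sum of currents leaving = 0; resistances in Ω):
  Node 1: (V_1 - 12)/4.7 + (V_1 - 0)/240 + (V_1 - 0)/51 = 0
Collecting terms: 0.2365 × V_1 = 2.553  =>  V_1 = 10.79 V
V_th = V_1 - V_2 = 10.79 - 0 = 10.79 V
Step 2 — R_th: zero the source — replace V1 by a short circuit (node 2 merges into node 0) — and find the resistance seen between A (node 1) and B (node 0).
Reduce the network between node 1 (A) and node 0 (B) by series/parallel combination:
  Rp1 = R1 ‖ R2 ‖ R3 (parallel, all between nodes 0 and 1) = 1/(1/4.7 + 1/240 + 1/51) = 4.228 Ω
R_th = 4.228 Ω
I_n = V_th/R_th = 10.79/4.228 = 2.553 A, and R_n = R_th = 4.228 Ω

Final answer: I_n = 2.553 A, R_n = 4.228 Ω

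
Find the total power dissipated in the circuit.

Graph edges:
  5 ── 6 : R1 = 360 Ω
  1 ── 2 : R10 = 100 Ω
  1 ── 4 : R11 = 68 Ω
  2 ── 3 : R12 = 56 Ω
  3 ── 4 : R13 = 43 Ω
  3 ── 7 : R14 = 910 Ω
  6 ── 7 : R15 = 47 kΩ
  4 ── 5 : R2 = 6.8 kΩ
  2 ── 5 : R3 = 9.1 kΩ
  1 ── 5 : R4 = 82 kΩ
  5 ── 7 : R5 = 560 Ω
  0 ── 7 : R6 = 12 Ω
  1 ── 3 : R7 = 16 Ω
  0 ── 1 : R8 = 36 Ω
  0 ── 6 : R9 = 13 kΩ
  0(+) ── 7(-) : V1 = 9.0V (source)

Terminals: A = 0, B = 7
Nodal analysis, taking node 7 as the 0 V reference.
Source V1 fixes V_0 = 9 V.
KCL at each unknown node (sum of currents leaving = 0; resistances in Ω):
  Node 1: (V_1 - V_5)/82000 + (V_1 - V_3)/16 + (V_1 - 9)/36 + (V_1 - V_2)/100 + (V_1 - V_4)/68 = 0
  Node 2: (V_2 - V_5)/9100 + (V_2 - V_1)/100 + (V_2 - V_3)/56 = 0
  Node 3: (V_3 - V_1)/16 + (V_3 - V_2)/56 + (V_3 - V_4)/43 + (V_3 - 0)/910 = 0
  Node 4: (V_4 - V_5)/6800 + (V_4 - V_1)/68 + (V_4 - V_3)/43 = 0
  Node 5: (V_5 - V_6)/360 + (V_5 - V_4)/6800 + (V_5 - V_2)/9100 + (V_5 - V_1)/82000 + (V_5 - 0)/560 = 0
  Node 6: (V_6 - V_5)/360 + (V_6 - 9)/13000 + (V_6 - 0)/47000 = 0
Collecting terms (coefficients in siemens):
  0.115·V_1 - 0.01·V_2 - 0.0625·V_3 - 0.01471·V_4 - 0.0000122·V_5 = 0.25
  0.02797·V_2 - 0.01·V_1 - 0.01786·V_3 - 0.0001099·V_5 = 0
  0.1047·V_3 - 0.0625·V_1 - 0.01786·V_2 - 0.02326·V_4 = 0
  0.03811·V_4 - 0.01471·V_1 - 0.02326·V_3 - 0.0001471·V_5 = 0
  0.004833·V_5 - 0.0000122·V_1 - 0.0001099·V_2 - 0.0001471·V_4 - 0.002778·V_6 = 0
  0.002876·V_6 - 0.002778·V_5 = 0.0006923
Solving these 6 simultaneous equations (Gaussian elimination) gives:
  V_1 = 8.596 V, V_2 = 8.482 V, V_3 = 8.462 V, V_4 = 8.487 V
  V_5 = 1.374 V, V_6 = 1.568 V
Power in each resistor, P = (ΔV)²/R:
  P_R1 = (1.374 - 1.568)²/360 = 0.0001043 W
  P_R2 = (8.487 - 1.374)²/6800 = 0.00744 W
  P_R3 = (8.482 - 1.374)²/9100 = 0.005553 W
  P_R4 = (8.596 - 1.374)²/82000 = 0.0006361 W
  P_R5 = (1.374 - 0)²/560 = 0.003371 W
  P_R6 = (9 - 0)²/12 = 6.75 W
  P_R7 = (8.596 - 8.462)²/16 = 0.001122 W
  P_R8 = (9 - 8.596)²/36 = 0.004527 W
  P_R9 = (9 - 1.568)²/13000 = 0.004249 W
  P_R10 = (8.596 - 8.482)²/100 = 0.0001298 W
  P_R11 = (8.596 - 8.487)²/68 = 0.0001768 W
  P_R12 = (8.482 - 8.462)²/56 = 0.000007185 W
  P_R13 = (8.462 - 8.487)²/43 = 0.00001379 W
  P_R14 = (8.462 - 0)²/910 = 0.07869 W
  P_R15 = (1.568 - 0)²/47000 = 0.0000523 W
P_total = P_R1 + P_R2 + P_R3 + P_R4 + P_R5 + P_R6 + P_R7 + P_R8 + P_R9 + P_R10 + P_R11 + P_R12 + P_R13 + P_R14 + P_R15 = 6.856 W

Final answer: 6.856 W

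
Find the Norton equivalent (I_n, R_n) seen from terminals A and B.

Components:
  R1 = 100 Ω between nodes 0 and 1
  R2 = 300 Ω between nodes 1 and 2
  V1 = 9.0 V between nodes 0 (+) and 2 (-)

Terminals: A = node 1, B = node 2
Find the Thévenin equivalent first; then I_n = V_th/R_th and R_n = R_th.
Step 1 — V_th is the open-circuit voltage V_A - V_B (nothing connected across the terminals).
Nodal analysis, taking node 2 as the 0 V reference.
Source V1 fixes V_0 = 9 V.
KCL at each unknown node (sum of currents leaving = 0; resistances in Ω):
  Node 1: (V_1 - 9)/100 + (V_1 - 0)/300 = 0
Collecting terms: 0.01333 × V_1 = 0.09  =>  V_1 = 6.75 V
V_th = V_1 - V_2 = 6.75 - 0 = 6.75 V
Step 2 — R_th: zero the source — replace V1 by a short circuit (node 2 merges into node 0) — and find the resistance seen between A (node 1) and B (node 0).
Reduce the network between node 1 (A) and node 0 (B) by series/parallel combination:
  Rp1 = R1 ‖ R2 (parallel, both between nodes 0 and 1) = 1/(1/100 + 1/300) = 75 Ω
R_th = 75 Ω
I_n = V_th/R_th = 6.75/75 = 0.09 A, and R_n = R_th = 75 Ω

Final answer: I_n = 0.09 A, R_n = 75 Ω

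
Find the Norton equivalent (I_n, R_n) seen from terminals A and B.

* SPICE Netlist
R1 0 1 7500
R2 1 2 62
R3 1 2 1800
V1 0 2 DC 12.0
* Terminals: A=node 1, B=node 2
Find the Thévenin equivalent first; then I_n = V_th/R_th and R_n = R_th.
Step 1 — V_th is the open-circuit voltage V_A - V_B (nothing connected across the terminals).
Nodal analysis, taking node 2 as the 0 V reference.
Source V1 fixes V_0 = 12 V.
KCL at each unknown node (sum of currents leaving = 0; resistances in Ω):
  Node 1: (V_1 - 12)/7500 + (V_1 - 0)/62 + (V_1 - 0)/1800 = 0
Collecting terms: 0.01682 × V_1 = 0.0016  =>  V_1 = 0.09514 V
V_th = V_1 - V_2 = 0.09514 - 0 = 0.09514 V
Step 2 — R_th: zero the source — replace V1 by a short circuit (node 2 merges into node 0) — and find the resistance seen between A (node 1) and B (node 0).
Reduce the network between node 1 (A) and node 0 (B) by series/parallel combination:
  Rp1 = R1 ‖ R2 ‖ R3 (parallel, all between nodes 0 and 1) = 1/(1/7500 + 1/62 + 1/1800) = 59.46 Ω
R_th = 59.46 Ω
I_n = V_th/R_th = 0.09514/59.46 = 0.0016 A, and R_n = R_th = 59.46 Ω

Final answer: I_n = 0.0016 A, R_n = 59.46 Ω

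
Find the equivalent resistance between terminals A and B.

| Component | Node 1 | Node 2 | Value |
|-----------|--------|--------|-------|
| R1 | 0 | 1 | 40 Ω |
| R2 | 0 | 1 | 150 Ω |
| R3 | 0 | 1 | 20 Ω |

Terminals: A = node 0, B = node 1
Reduce the network between node 0 (A) and node 1 (B) by series/parallel combination:
  Rp1 = R1 ‖ R2 ‖ R3 (parallel, all between nodes 0 and 1) = 1/(1/40 + 1/150 + 1/20) = 12.24 Ω
R_eq = 12.24 Ω

Final answer: 12.24 Ω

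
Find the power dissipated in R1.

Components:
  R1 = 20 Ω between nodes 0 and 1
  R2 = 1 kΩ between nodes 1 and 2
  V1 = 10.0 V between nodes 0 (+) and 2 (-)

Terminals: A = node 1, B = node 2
Nodal analysis, taking node 2 as the 0 V reference.
Source V1 fixes V_0 = 10 V.
KCL at each unknown node (sum of currents leaving = 0; resistances in Ω):
  Node 1: (V_1 - 10)/20 + (V_1 - 0)/1000 = 0
Collecting terms: 0.051 × V_1 = 0.5  =>  V_1 = 9.804 V
I_R1 = (V_0 - V_1)/R1 = (10 - 9.804)/20 = 0.009804 A
P_R1 = I_R1² × R1 = (0.009804)² × 20 = 0.001922 W

Final answer: 0.001922 W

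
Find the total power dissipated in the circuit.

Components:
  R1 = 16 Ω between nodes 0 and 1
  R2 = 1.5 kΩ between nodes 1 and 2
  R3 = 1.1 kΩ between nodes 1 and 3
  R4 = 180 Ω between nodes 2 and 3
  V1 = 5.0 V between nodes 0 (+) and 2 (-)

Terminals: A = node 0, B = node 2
Nodal analysis, taking node 2 as the 0 V reference.
Source V1 fixes V_0 = 5 V.
KCL at each unknown node (sum of currents leaving = 0; resistances in Ω):
  Node 1: (V_1 - 5)/16 + (V_1 - 0)/1500 + (V_1 - V_3)/1100 = 0
  Node 3: (V_3 - V_1)/1100 + (V_3 - 0)/180 = 0
Collecting terms (coefficients in siemens):
  0.06408·V_1 - 0.0009091·V_3 = 0.3125
  0.006465·V_3 - 0.0009091·V_1 = 0
Determinant D = (0.06408)(0.006465) - (-0.0009091)(-0.0009091) = 0.0004134
V_1 = [(0.3125)(0.006465) - (-0.0009091)(0)]/D = 4.887 V
V_3 = [(0.06408)(0) - (0.3125)(-0.0009091)]/D = 0.6872 V
Power in each resistor, P = (ΔV)²/R:
  P_R1 = (5 - 4.887)²/16 = 0.000801 W
  P_R2 = (4.887 - 0)²/1500 = 0.01592 W
  P_R3 = (4.887 - 0.6872)²/1100 = 0.01603 W
  P_R4 = (0 - 0.6872)²/180 = 0.002624 W
P_total = P_R1 + P_R2 + P_R3 + P_R4 = 0.03538 W

Final answer: 0.03538 W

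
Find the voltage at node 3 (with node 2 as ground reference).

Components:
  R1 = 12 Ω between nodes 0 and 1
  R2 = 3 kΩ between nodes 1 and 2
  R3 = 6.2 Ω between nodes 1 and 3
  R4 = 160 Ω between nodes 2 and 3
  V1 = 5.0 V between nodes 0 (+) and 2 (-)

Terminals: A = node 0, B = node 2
Nodal analysis, taking node 2 as the 0 V reference.
Source V1 fixes V_0 = 5 V.
KCL at each unknown node (sum of currents leaving = 0; resistances in Ω):
  Node 1: (V_1 - 5)/12 + (V_1 - 0)/3000 + (V_1 - V_3)/6.2 = 0
  Node 3: (V_3 - V_1)/6.2 + (V_3 - 0)/160 = 0
Collecting terms (coefficients in siemens):
  0.245·V_1 - 0.1613·V_3 = 0.4167
  0.1675·V_3 - 0.1613·V_1 = 0
Determinant D = (0.245)(0.1675) - (-0.1613)(-0.1613) = 0.01503
V_1 = [(0.4167)(0.1675) - (-0.1613)(0)]/D = 4.646 V
V_3 = [(0.245)(0) - (0.4167)(-0.1613)]/D = 4.473 V
The requested potential is V_3 = 4.473 V.

Final answer: V_3 = 4.473 V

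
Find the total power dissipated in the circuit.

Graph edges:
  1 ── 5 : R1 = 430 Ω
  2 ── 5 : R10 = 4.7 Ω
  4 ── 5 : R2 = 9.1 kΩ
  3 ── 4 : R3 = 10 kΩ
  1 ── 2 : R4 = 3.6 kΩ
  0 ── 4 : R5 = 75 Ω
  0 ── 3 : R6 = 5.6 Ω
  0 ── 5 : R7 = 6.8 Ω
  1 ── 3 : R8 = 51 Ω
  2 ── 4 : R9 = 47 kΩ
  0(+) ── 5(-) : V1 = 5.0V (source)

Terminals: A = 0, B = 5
Nodal analysis, taking node 5 as the 0 V reference.
Source V1 fixes V_0 = 5 V.
KCL at each unknown node (sum of currents leaving = 0; resistances in Ω):
  Node 1: (V_1 - 0)/430 + (V_1 - V_2)/3600 + (V_1 - V_3)/51 = 0
  Node 2: (V_2 - V_1)/3600 + (V_2 - V_4)/47000 + (V_2 - 0)/4.7 = 0
  Node 3: (V_3 - V_4)/10000 + (V_3 - 5)/5.6 + (V_3 - V_1)/51 = 0
  Node 4: (V_4 - 0)/9100 + (V_4 - V_3)/10000 + (V_4 - 5)/75 + (V_4 - V_2)/47000 = 0
Collecting terms (coefficients in siemens):
  0.02221·V_1 - 0.0002778·V_2 - 0.01961·V_3 = 0
  0.2131·V_2 - 0.0002778·V_1 - 0.00002128·V_4 = 0
  0.1983·V_3 - 0.01961·V_1 - 0.0001·V_4 = 0.8929
  0.01356·V_4 - 0.00002128·V_2 - 0.0001·V_3 = 0.06667
Solving these 4 simultaneous equations (Gaussian elimination) gives:
  V_1 = 4.358 V, V_2 = 0.006176 V, V_3 = 4.936 V, V_4 = 4.951 V
Power in each resistor, P = (ΔV)²/R:
  P_R1 = (4.358 - 0)²/430 = 0.04417 W
  P_R2 = (4.951 - 0)²/9100 = 0.002694 W
  P_R3 = (4.936 - 4.951)²/10000 = 0.00000002163 W
  P_R4 = (4.358 - 0.006176)²/3600 = 0.005261 W
  P_R5 = (5 - 4.951)²/75 = 0.00003176 W
  P_R6 = (5 - 4.936)²/5.6 = 0.0007204 W
  P_R7 = (5 - 0)²/6.8 = 3.676 W
  P_R8 = (4.358 - 4.936)²/51 = 0.006563 W
  P_R9 = (0.006176 - 4.951)²/47000 = 0.0005203 W
  P_R10 = (0.006176 - 0)²/4.7 = 0.000008116 W
P_total = P_R1 + P_R2 + P_R3 + P_R4 + P_R5 + P_R6 + P_R7 + P_R8 + P_R9 + P_R10 = 3.736 W

Final answer: 3.736 W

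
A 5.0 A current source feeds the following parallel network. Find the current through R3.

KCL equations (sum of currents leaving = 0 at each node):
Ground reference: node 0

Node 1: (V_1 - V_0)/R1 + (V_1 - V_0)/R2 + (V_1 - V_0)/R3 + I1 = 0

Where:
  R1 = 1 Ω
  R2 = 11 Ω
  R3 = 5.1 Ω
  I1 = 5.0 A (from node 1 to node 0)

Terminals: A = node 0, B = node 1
All resistors sit directly between nodes 0 and 1, so they are in parallel and share one voltage V; the full source current 5 A splits among them.
1/R_par = 1/1 + 1/11 + 1/5.1 = 1.287 S  =>  R_par = 0.777 Ω
V = I × R_par = 5 × 0.777 = 3.885 V
I_R3 = V/R3 = 3.885/5.1 = 0.7618 A

Final answer: 0.7618 A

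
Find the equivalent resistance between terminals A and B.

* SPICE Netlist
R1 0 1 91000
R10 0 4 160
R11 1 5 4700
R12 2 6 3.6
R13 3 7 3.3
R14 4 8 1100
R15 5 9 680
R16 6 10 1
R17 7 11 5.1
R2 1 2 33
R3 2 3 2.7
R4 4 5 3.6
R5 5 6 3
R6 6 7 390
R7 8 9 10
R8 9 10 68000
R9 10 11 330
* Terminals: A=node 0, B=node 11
The network is not a plain series/parallel combination. Inject a 1 A test current into terminal A (node 0) and return it from terminal B (node 11); then R_eq = V_A / (1 A).
Nodal analysis, taking node 11 as the 0 V reference.
Current source I_test pushes 1 A into node 0 and draws it out of node 11.
KCL at each unknown node (sum of currents leaving = 0; resistances in Ω):
  Node 0: (V_0 - V_1)/91000 + (V_0 - V_4)/160 - 1 = 0
  Node 1: (V_1 - V_0)/91000 + (V_1 - V_2)/33 + (V_1 - V_5)/4700 = 0
  Node 2: (V_2 - V_1)/33 + (V_2 - V_3)/2.7 + (V_2 - V_6)/3.6 = 0
  Node 3: (V_3 - V_2)/2.7 + (V_3 - V_7)/3.3 = 0
  Node 4: (V_4 - V_0)/160 + (V_4 - V_5)/3.6 + (V_4 - V_8)/1100 = 0
  Node 5: (V_5 - V_1)/4700 + (V_5 - V_4)/3.6 + (V_5 - V_6)/3 + (V_5 - V_9)/680 = 0
  Node 6: (V_6 - V_2)/3.6 + (V_6 - V_5)/3 + (V_6 - V_7)/390 + (V_6 - V_10)/1 = 0
  Node 7: (V_7 - V_3)/3.3 + (V_7 - V_6)/390 + (V_7 - 0)/5.1 = 0
  Node 8: (V_8 - V_4)/1100 + (V_8 - V_9)/10 = 0
  Node 9: (V_9 - V_5)/680 + (V_9 - V_8)/10 + (V_9 - V_10)/68000 = 0
  Node 10: (V_10 - V_6)/1 + (V_10 - V_9)/68000 + (V_10 - 0)/330 = 0
Collecting terms (coefficients in siemens):
  0.006261·V_0 - 0.00001099·V_1 - 0.00625·V_4 = 1
  0.03053·V_1 - 0.00001099·V_0 - 0.0303·V_2 - 0.0002128·V_5 = 0
  0.6785·V_2 - 0.0303·V_1 - 0.3704·V_3 - 0.2778·V_6 = 0
  0.6734·V_3 - 0.3704·V_2 - 0.303·V_7 = 0
  0.2849·V_4 - 0.00625·V_0 - 0.2778·V_5 - 0.0009091·V_8 = 0
  0.6128·V_5 - 0.0002128·V_1 - 0.2778·V_4 - 0.3333·V_6 - 0.001471·V_9 = 0
  1.614·V_6 - 0.2778·V_2 - 0.3333·V_5 - 0.002564·V_7 - 1·V_10 = 0
  0.5017·V_7 - 0.303·V_3 - 0.002564·V_6 = 0
  0.1009·V_8 - 0.0009091·V_4 - 0.1·V_9 = 0
  0.1015·V_9 - 0.001471·V_5 - 0.1·V_8 - 0.00001471·V_10 = 0
  1.003·V_10 - 1·V_6 - 0.00001471·V_9 = 0
Solving these 11 simultaneous equations (Gaussian elimination) gives:
  V_0 = 180.1 V, V_1 = 10.6 V, V_2 = 10.5 V, V_3 = 7.973 V
  V_4 = 20.43 V, V_5 = 16.84 V, V_6 = 13.85 V, V_7 = 4.887 V
  V_8 = 18.2 V, V_9 = 18.18 V, V_10 = 13.81 V
R_eq = V_0 / 1 A = 180.1 Ω

Final answer: 180.1 Ω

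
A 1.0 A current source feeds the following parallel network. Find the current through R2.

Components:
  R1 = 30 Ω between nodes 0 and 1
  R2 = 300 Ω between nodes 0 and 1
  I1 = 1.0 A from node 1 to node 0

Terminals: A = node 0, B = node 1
All resistors sit directly between nodes 0 and 1, so they are in parallel and share one voltage V; the full source current 1 A splits among them.
1/R_par = 1/30 + 1/300 = 0.03667 S  =>  R_par = 27.27 Ω
V = I × R_par = 1 × 27.27 = 27.27 V
I_R2 = V/R2 = 27.27/300 = 0.09091 A

Final answer: 0.09091 A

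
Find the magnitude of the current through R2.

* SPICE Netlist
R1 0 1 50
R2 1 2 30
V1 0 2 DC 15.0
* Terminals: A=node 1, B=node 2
Nodal analysis, taking node 2 as the 0 V reference.
Source V1 fixes V_0 = 15 V.
KCL at each unknown node (sum of currents leaving = 0; resistances in Ω):
  Node 1: (V_1 - 15)/50 + (V_1 - 0)/30 = 0
Collecting terms: 0.05333 × V_1 = 0.3  =>  V_1 = 5.625 V
I_R2 = (V_1 - V_2)/R2 = (5.625 - 0)/30 = 0.1875 A
|I_R2| = 0.1875 A

Final answer: |I_R2| = 0.1875 A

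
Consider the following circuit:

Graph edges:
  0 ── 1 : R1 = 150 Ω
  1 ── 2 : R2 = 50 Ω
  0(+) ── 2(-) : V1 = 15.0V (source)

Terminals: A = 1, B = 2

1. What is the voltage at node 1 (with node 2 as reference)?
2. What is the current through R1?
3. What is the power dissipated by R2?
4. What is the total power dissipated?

Nodal analysis, taking node 2 as the 0 V reference.
Source V1 fixes V_0 = 15 V.
KCL at each unknown node (sum of currents leaving = 0; resistances in Ω):
  Node 1: (V_1 - 15)/150 + (V_1 - 0)/50 = 0
Collecting terms: 0.02667 × V_1 = 0.1  =>  V_1 = 3.75 V
Part 1:
  Read off the nodal solution: V_1 = 3.75 V
Part 2:
  I_R1 = (V_0 - V_1)/R1 = (15 - 3.75)/150 = 0.075 A
  Magnitude: I_R1 = 0.075 A
Part 3:
  I_R2 = (V_1 - V_2)/R2 = (3.75 - 0)/50 = 0.075 A
  P_R2 = I_R2² × R2 = (0.075)² × 50 = 0.2812 W
Part 4:
  Power in each resistor, P = (ΔV)²/R:
    P_R1 = (15 - 3.75)²/150 = 0.8438 W
    P_R2 = (3.75 - 0)²/50 = 0.2812 W
  P_total = P_R1 + P_R2 = 1.125 W

Final answers:
1. V_1 = 3.75 V
2. I_R1 = 0.075 A
3. P_R2 = 0.2812 W
4. P_total = 1.125 W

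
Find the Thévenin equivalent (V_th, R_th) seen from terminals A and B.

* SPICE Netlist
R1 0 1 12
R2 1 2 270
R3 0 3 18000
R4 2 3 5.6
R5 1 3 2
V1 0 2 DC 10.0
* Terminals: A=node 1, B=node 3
Step 1 — V_th is the open-circuit voltage V_A - V_B (nothing connected across the terminals).
Nodal analysis, taking node 2 as the 0 V reference.
Source V1 fixes V_0 = 10 V.
KCL at each unknown node (sum of currents leaving = 0; resistances in Ω):
  Node 1: (V_1 - 10)/12 + (V_1 - 0)/270 + (V_1 - V_3)/2 = 0
  Node 3: (V_3 - 10)/18000 + (V_3 - 0)/5.6 + (V_3 - V_1)/2 = 0
Collecting terms (coefficients in siemens):
  0.587·V_1 - 0.5·V_3 = 0.8333
  0.6786·V_3 - 0.5·V_1 = 0.0005556
Determinant D = (0.587)(0.6786) - (-0.5)(-0.5) = 0.1484
V_1 = [(0.8333)(0.6786) - (-0.5)(0.0005556)]/D = 3.813 V
V_3 = [(0.587)(0.0005556) - (0.8333)(-0.5)]/D = 2.81 V
V_th = V_1 - V_3 = 3.813 - 2.81 = 1.003 V
Step 2 — R_th: zero the source — replace V1 by a short circuit (node 2 merges into node 0) — and find the resistance seen between A (node 1) and B (node 3).
Reduce the network between node 1 (A) and node 3 (B) by series/parallel combination:
  Rp1 = R1 ‖ R2 (parallel, both between nodes 0 and 1) = 1/(1/12 + 1/270) = 11.49 Ω
  Rp2 = R3 ‖ R4 (parallel, both between nodes 0 and 3) = 1/(1/18000 + 1/5.6) = 5.598 Ω
  Rs1 = Rp1 + Rp2 (series, joined only at node 0) = 11.49 + 5.598 = 17.09 Ω
  Rp3 = R5 ‖ Rs1 (parallel, both between nodes 1 and 3) = 1/(1/2 + 1/17.09) = 1.79 Ω
R_th = 1.79 Ω

Final answer: V_th = 1.003 V, R_th = 1.79 Ω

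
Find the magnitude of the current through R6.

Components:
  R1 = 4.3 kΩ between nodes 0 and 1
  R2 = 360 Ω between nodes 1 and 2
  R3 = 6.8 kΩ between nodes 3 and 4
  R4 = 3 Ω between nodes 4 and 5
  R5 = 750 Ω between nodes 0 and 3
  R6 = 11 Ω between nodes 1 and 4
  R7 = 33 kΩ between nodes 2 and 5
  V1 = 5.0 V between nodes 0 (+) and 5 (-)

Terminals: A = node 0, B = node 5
Nodal analysis, taking node 5 as the 0 V reference.
Source V1 fixes V_0 = 5 V.
KCL at each unknown node (sum of currents leaving = 0; resistances in Ω):
  Node 1: (V_1 - 5)/4300 + (V_1 - V_2)/360 + (V_1 - V_4)/11 = 0
  Node 2: (V_2 - V_1)/360 + (V_2 - 0)/33000 = 0
  Node 3: (V_3 - V_4)/6800 + (V_3 - 5)/750 = 0
  Node 4: (V_4 - V_3)/6800 + (V_4 - 0)/3 + (V_4 - V_1)/11 = 0
Collecting terms (coefficients in siemens):
  0.09392·V_1 - 0.002778·V_2 - 0.09091·V_4 = 0.001163
  0.002808·V_2 - 0.002778·V_1 = 0
  0.00148·V_3 - 0.0001471·V_4 = 0.006667
  0.4244·V_4 - 0.09091·V_1 - 0.0001471·V_3 = 0
Solving these 4 simultaneous equations (Gaussian elimination) gives:
  V_1 = 0.0182 V, V_2 = 0.018 V, V_3 = 4.504 V, V_4 = 0.005459 V
I_R6 = (V_1 - V_4)/R6 = (0.0182 - 0.005459)/11 = 0.001158 A
|I_R6| = 0.001158 A

Final answer: |I_R6| = 0.001158 A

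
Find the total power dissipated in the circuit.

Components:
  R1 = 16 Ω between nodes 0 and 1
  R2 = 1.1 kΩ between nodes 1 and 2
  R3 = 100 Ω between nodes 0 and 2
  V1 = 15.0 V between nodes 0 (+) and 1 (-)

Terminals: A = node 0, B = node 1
Nodal analysis, taking node 1 as the 0 V reference.
Source V1 fixes V_0 = 15 V.
KCL at each unknown node (sum of currents leaving = 0; resistances in Ω):
  Node 2: (V_2 - 0)/1100 + (V_2 - 15)/100 = 0
Collecting terms: 0.01091 × V_2 = 0.15  =>  V_2 = 13.75 V
Power in each resistor, P = (ΔV)²/R:
  P_R1 = (15 - 0)²/16 = 14.06 W
  P_R2 = (0 - 13.75)²/1100 = 0.1719 W
  P_R3 = (15 - 13.75)²/100 = 0.01562 W
P_total = P_R1 + P_R2 + P_R3 = 14.25 W

Final answer: 14.25 W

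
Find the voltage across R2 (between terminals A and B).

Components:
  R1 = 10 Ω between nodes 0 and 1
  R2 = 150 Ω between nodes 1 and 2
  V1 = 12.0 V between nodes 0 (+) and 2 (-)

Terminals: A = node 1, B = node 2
R1 and R2 are in series across V1 (node 0 → node 1 → node 2), and the output A–B is taken across R2, so this is a voltage divider.
Series current: I = V1/(R1 + R2) = 12/(10 + 150) = 12/160 = 0.075 A
V_R2 = I × R2 = V1 × R2/(R1 + R2) = 12 × 150/160 = 11.25 V

Final answer: 11.25 V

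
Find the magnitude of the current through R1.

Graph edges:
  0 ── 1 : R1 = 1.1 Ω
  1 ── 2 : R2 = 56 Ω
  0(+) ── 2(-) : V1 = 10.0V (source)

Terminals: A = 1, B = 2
Nodal analysis, taking node 2 as the 0 V reference.
Source V1 fixes V_0 = 10 V.
KCL at each unknown node (sum of currents leaving = 0; resistances in Ω):
  Node 1: (V_1 - 10)/1.1 + (V_1 - 0)/56 = 0
Collecting terms: 0.9269 × V_1 = 9.091  =>  V_1 = 9.807 V
I_R1 = (V_0 - V_1)/R1 = (10 - 9.807)/1.1 = 0.1751 A
|I_R1| = 0.1751 A

Final answer: |I_R1| = 0.1751 A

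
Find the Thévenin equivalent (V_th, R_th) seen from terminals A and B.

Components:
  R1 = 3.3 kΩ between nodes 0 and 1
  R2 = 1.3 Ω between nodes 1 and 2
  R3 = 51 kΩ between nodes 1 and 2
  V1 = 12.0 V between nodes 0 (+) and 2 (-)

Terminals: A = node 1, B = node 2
Step 1 — V_th is the open-circuit voltage V_A - V_B (nothing connected across the terminals).
Nodal analysis, taking node 2 as the 0 V reference.
Source V1 fixes V_0 = 12 V.
KCL at each unknown node (sum of currents leaving = 0; resistances in Ω):
  Node 1: (V_1 - 12)/3300 + (V_1 - 0)/1.3 + (V_1 - 0)/51000 = 0
Collecting terms: 0.7696 × V_1 = 0.003636  =>  V_1 = 0.004725 V
V_th = V_1 - V_2 = 0.004725 - 0 = 0.004725 V
Step 2 — R_th: zero the source — replace V1 by a short circuit (node 2 merges into node 0) — and find the resistance seen between A (node 1) and B (node 0).
Reduce the network between node 1 (A) and node 0 (B) by series/parallel combination:
  Rp1 = R1 ‖ R2 ‖ R3 (parallel, all between nodes 0 and 1) = 1/(1/3300 + 1/1.3 + 1/51000) = 1.299 Ω
R_th = 1.299 Ω

Final answer: V_th = 0.004725 V, R_th = 1.299 Ω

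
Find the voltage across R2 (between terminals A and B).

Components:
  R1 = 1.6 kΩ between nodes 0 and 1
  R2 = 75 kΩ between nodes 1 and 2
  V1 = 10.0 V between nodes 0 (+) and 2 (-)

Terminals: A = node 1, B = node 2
R1 and R2 are in series across V1 (node 0 → node 1 → node 2), and the output A–B is taken across R2, so this is a voltage divider.
Series current: I = V1/(R1 + R2) = 10/(1600 + 75000) = 10/76600 = 0.0001305 A
V_R2 = I × R2 = V1 × R2/(R1 + R2) = 10 × 75000/76600 = 9.791 V

Final answer: 9.791 V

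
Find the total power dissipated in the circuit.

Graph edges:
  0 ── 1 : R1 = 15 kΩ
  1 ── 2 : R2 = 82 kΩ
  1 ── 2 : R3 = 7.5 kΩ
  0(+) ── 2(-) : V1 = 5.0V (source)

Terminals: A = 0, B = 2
Nodal analysis, taking node 2 as the 0 V reference.
Source V1 fixes V_0 = 5 V.
KCL at each unknown node (sum of currents leaving = 0; resistances in Ω):
  Node 1: (V_1 - 5)/15000 + (V_1 - 0)/82000 + (V_1 - 0)/7500 = 0
Collecting terms: 0.0002122 × V_1 = 0.0003333  =>  V_1 = 1.571 V
Power in each resistor, P = (ΔV)²/R:
  P_R1 = (5 - 1.571)²/15000 = 0.0007839 W
  P_R2 = (1.571 - 0)²/82000 = 0.00003009 W
  P_R3 = (1.571 - 0)²/7500 = 0.000329 W
P_total = P_R1 + P_R2 + P_R3 = 0.001143 W

Final answer: 0.001143 W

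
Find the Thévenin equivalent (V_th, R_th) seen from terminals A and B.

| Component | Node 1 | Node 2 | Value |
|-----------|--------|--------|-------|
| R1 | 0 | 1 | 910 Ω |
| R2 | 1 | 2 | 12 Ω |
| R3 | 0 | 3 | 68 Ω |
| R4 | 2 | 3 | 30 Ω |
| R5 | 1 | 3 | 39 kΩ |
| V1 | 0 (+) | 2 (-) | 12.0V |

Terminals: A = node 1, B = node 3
Step 1 — V_th is the open-circuit voltage V_A - V_B (nothing connected across the terminals).
Nodal analysis, taking node 2 as the 0 V reference.
Source V1 fixes V_0 = 12 V.
KCL at each unknown node (sum of currents leaving = 0; resistances in Ω):
  Node 1: (V_1 - 12)/910 + (V_1 - 0)/12 + (V_1 - V_3)/39000 = 0
  Node 3: (V_3 - 12)/68 + (V_3 - 0)/30 + (V_3 - V_1)/39000 = 0
Collecting terms (coefficients in siemens):
  0.08446·V_1 - 0.00002564·V_3 = 0.01319
  0.04806·V_3 - 0.00002564·V_1 = 0.1765
Determinant D = (0.08446)(0.04806) - (-0.00002564)(-0.00002564) = 0.004059
V_1 = [(0.01319)(0.04806) - (-0.00002564)(0.1765)]/D = 0.1572 V
V_3 = [(0.08446)(0.1765) - (0.01319)(-0.00002564)]/D = 3.672 V
V_th = V_1 - V_3 = 0.1572 - 3.672 = -3.514 V
Step 2 — R_th: zero the source — replace V1 by a short circuit (node 2 merges into node 0) — and find the resistance seen between A (node 1) and B (node 3).
Reduce the network between node 1 (A) and node 3 (B) by series/parallel combination:
  Rp1 = R1 ‖ R2 (parallel, both between nodes 0 and 1) = 1/(1/910 + 1/12) = 11.84 Ω
  Rp2 = R3 ‖ R4 (parallel, both between nodes 0 and 3) = 1/(1/68 + 1/30) = 20.82 Ω
  Rs1 = Rp1 + Rp2 (series, joined only at node 0) = 11.84 + 20.82 = 32.66 Ω
  Rp3 = R5 ‖ Rs1 (parallel, both between nodes 1 and 3) = 1/(1/39000 + 1/32.66) = 32.63 Ω
R_th = 32.63 Ω

Final answer: V_th = -3.514 V, R_th = 32.63 Ω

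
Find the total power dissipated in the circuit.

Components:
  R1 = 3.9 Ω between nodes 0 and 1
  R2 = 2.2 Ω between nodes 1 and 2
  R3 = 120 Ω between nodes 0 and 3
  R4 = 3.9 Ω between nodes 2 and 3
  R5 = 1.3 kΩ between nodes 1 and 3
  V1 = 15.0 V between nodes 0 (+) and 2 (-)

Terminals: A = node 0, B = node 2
Nodal analysis, taking node 2 as the 0 V reference.
Source V1 fixes V_0 = 15 V.
KCL at each unknown node (sum of currents leaving = 0; resistances in Ω):
  Node 1: (V_1 - 15)/3.9 + (V_1 - 0)/2.2 + (V_1 - V_3)/1300 = 0
  Node 3: (V_3 - 15)/120 + (V_3 - 0)/3.9 + (V_3 - V_1)/1300 = 0
Collecting terms (coefficients in siemens):
  0.7117·V_1 - 0.0007692·V_3 = 3.846
  0.2655·V_3 - 0.0007692·V_1 = 0.125
Determinant D = (0.7117)(0.2655) - (-0.0007692)(-0.0007692) = 0.189
V_1 = [(3.846)(0.2655) - (-0.0007692)(0.125)]/D = 5.405 V
V_3 = [(0.7117)(0.125) - (3.846)(-0.0007692)]/D = 0.4864 V
Power in each resistor, P = (ΔV)²/R:
  P_R1 = (15 - 5.405)²/3.9 = 23.61 W
  P_R2 = (5.405 - 0)²/2.2 = 13.28 W
  P_R3 = (15 - 0.4864)²/120 = 1.755 W
  P_R4 = (0 - 0.4864)²/3.9 = 0.06067 W
  P_R5 = (5.405 - 0.4864)²/1300 = 0.01861 W
P_total = P_R1 + P_R2 + P_R3 + P_R4 + P_R5 = 38.72 W

Final answer: 38.72 W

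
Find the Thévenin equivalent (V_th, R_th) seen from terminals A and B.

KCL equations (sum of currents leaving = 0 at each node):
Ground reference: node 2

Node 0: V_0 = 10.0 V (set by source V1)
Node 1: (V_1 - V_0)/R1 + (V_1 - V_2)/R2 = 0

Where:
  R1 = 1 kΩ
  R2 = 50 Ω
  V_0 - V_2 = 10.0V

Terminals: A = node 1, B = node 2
Step 1 — V_th is the open-circuit voltage V_A - V_B (nothing connected across the terminals).
Nodal analysis, taking node 2 as the 0 V reference.
Source V1 fixes V_0 = 10 V.
KCL at each unknown node (sum of currents leaving = 0; resistances in Ω):
  Node 1: (V_1 - 10)/1000 + (V_1 - 0)/50 = 0
Collecting terms: 0.021 × V_1 = 0.01  =>  V_1 = 0.4762 V
V_th = V_1 - V_2 = 0.4762 - 0 = 0.4762 V
Step 2 — R_th: zero the source — replace V1 by a short circuit (node 2 merges into node 0) — and find the resistance seen between A (node 1) and B (node 0).
Reduce the network between node 1 (A) and node 0 (B) by series/parallel combination:
  Rp1 = R1 ‖ R2 (parallel, both between nodes 0 and 1) = 1/(1/1000 + 1/50) = 47.62 Ω
R_th = 47.62 Ω

Final answer: V_th = 0.4762 V, R_th = 47.62 Ω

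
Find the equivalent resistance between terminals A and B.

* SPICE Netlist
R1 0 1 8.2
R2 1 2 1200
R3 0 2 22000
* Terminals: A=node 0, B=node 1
Reduce the network between node 0 (A) and node 1 (B) by series/parallel combination:
  Rs1 = R3 + R2 (series, joined only at node 2) = 22000 + 1200 = 23200 Ω
  Rp1 = R1 ‖ Rs1 (parallel, both between nodes 0 and 1) = 1/(1/8.2 + 1/23200) = 8.197 Ω
R_eq = 8.197 Ω

Final answer: 8.197 Ω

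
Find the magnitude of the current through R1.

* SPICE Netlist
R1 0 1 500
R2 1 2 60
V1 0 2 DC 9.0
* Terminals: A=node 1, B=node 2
Nodal analysis, taking node 2 as the 0 V reference.
Source V1 fixes V_0 = 9 V.
KCL at each unknown node (sum of currents leaving = 0; resistances in Ω):
  Node 1: (V_1 - 9)/500 + (V_1 - 0)/60 = 0
Collecting terms: 0.01867 × V_1 = 0.018  =>  V_1 = 0.9643 V
I_R1 = (V_0 - V_1)/R1 = (9 - 0.9643)/500 = 0.01607 A
|I_R1| = 0.01607 A

Final answer: |I_R1| = 0.01607 A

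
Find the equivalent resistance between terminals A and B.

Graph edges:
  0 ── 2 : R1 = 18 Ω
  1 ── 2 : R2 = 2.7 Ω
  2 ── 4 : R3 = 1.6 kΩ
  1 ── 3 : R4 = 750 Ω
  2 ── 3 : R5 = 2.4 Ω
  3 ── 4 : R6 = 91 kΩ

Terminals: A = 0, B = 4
Reduce the network between node 0 (A) and node 4 (B) by series/parallel combination:
  Rs1 = R2 + R4 (series, joined only at node 1) = 2.7 + 750 = 752.7 Ω
  Rp1 = R5 ‖ Rs1 (parallel, both between nodes 2 and 3) = 1/(1/2.4 + 1/752.7) = 2.392 Ω
  Rs2 = R6 + Rp1 (series, joined only at node 3) = 91000 + 2.392 = 91000 Ω
  Rp2 = R3 ‖ Rs2 (parallel, both between nodes 2 and 4) = 1/(1/1600 + 1/91000) = 1572 Ω
  Rs3 = R1 + Rp2 (series, joined only at node 2) = 18 + 1572 = 1590 Ω
R_eq = 1.59 kΩ

Final answer: 1.59 kΩ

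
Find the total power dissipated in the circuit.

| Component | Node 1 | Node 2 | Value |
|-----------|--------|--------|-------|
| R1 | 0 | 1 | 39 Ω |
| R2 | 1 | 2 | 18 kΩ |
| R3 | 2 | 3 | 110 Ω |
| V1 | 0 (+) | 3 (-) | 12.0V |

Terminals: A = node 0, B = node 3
Nodal analysis, taking node 3 as the 0 V reference.
Source V1 fixes V_0 = 12 V.
KCL at each unknown node (sum of currents leaving = 0; resistances in Ω):
  Node 1: (V_1 - 12)/39 + (V_1 - V_2)/18000 = 0
  Node 2: (V_2 - V_1)/18000 + (V_2 - 0)/110 = 0
Collecting terms (coefficients in siemens):
  0.0257·V_1 - 0.00005556·V_2 = 0.3077
  0.009146·V_2 - 0.00005556·V_1 = 0
Determinant D = (0.0257)(0.009146) - (-0.00005556)(-0.00005556) = 0.000235
V_1 = [(0.3077)(0.009146) - (-0.00005556)(0)]/D = 11.97 V
V_2 = [(0.0257)(0) - (0.3077)(-0.00005556)]/D = 0.07273 V
Power in each resistor, P = (ΔV)²/R:
  P_R1 = (12 - 11.97)²/39 = 0.00001705 W
  P_R2 = (11.97 - 0.07273)²/18000 = 0.007869 W
  P_R3 = (0.07273 - 0)²/110 = 0.00004809 W
P_total = P_R1 + P_R2 + P_R3 = 0.007934 W

Final answer: 0.007934 W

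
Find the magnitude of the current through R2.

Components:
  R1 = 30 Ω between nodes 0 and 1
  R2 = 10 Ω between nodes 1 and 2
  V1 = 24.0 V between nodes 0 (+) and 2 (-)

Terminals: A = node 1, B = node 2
Nodal analysis, taking node 2 as the 0 V reference.
Source V1 fixes V_0 = 24 V.
KCL at each unknown node (sum of currents leaving = 0; resistances in Ω):
  Node 1: (V_1 - 24)/30 + (V_1 - 0)/10 = 0
Collecting terms: 0.1333 × V_1 = 0.8  =>  V_1 = 6 V
I_R2 = (V_1 - V_2)/R2 = (6 - 0)/10 = 0.6 A
|I_R2| = 0.6 A

Final answer: |I_R2| = 0.6 A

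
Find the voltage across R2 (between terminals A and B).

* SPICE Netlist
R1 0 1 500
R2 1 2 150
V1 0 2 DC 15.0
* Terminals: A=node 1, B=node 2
R1 and R2 are in series across V1 (node 0 → node 1 → node 2), and the output A–B is taken across R2, so this is a voltage divider.
Series current: I = V1/(R1 + R2) = 15/(500 + 150) = 15/650 = 0.02308 A
V_R2 = I × R2 = V1 × R2/(R1 + R2) = 15 × 150/650 = 3.462 V

Final answer: 3.462 V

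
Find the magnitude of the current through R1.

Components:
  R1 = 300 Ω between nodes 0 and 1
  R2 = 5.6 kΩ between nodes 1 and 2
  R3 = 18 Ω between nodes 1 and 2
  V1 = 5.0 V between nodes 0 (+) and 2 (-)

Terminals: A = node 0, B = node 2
Nodal analysis, taking node 2 as the 0 V reference.
Source V1 fixes V_0 = 5 V.
KCL at each unknown node (sum of currents leaving = 0; resistances in Ω):
  Node 1: (V_1 - 5)/300 + (V_1 - 0)/5600 + (V_1 - 0)/18 = 0
Collecting terms: 0.05907 × V_1 = 0.01667  =>  V_1 = 0.2822 V
I_R1 = (V_0 - V_1)/R1 = (5 - 0.2822)/300 = 0.01573 A
|I_R1| = 0.01573 A

Final answer: |I_R1| = 0.01573 A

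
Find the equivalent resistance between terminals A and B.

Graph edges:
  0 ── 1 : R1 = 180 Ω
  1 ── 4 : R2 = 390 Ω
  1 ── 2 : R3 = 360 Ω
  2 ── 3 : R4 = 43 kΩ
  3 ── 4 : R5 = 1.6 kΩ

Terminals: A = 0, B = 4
Reduce the network between node 0 (A) and node 4 (B) by series/parallel combination:
  Rs1 = R3 + R4 (series, joined only at node 2) = 360 + 43000 = 43360 Ω
  Rs2 = R5 + Rs1 (series, joined only at node 3) = 1600 + 43360 = 44960 Ω
  Rp1 = R2 ‖ Rs2 (parallel, both between nodes 1 and 4) = 1/(1/390 + 1/44960) = 386.6 Ω
  Rs3 = R1 + Rp1 (series, joined only at node 1) = 180 + 386.6 = 566.6 Ω
R_eq = 566.6 Ω

Final answer: 566.6 Ω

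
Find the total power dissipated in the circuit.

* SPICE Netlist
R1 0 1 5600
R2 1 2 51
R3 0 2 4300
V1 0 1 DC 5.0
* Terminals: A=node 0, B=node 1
Nodal analysis, taking node 1 as the 0 V reference.
Source V1 fixes V_0 = 5 V.
KCL at each unknown node (sum of currents leaving = 0; resistances in Ω):
  Node 2: (V_2 - 0)/51 + (V_2 - 5)/4300 = 0
Collecting terms: 0.01984 × V_2 = 0.001163  =>  V_2 = 0.05861 V
Power in each resistor, P = (ΔV)²/R:
  P_R1 = (5 - 0)²/5600 = 0.004464 W
  P_R2 = (0 - 0.05861)²/51 = 0.00006735 W
  P_R3 = (5 - 0.05861)²/4300 = 0.005678 W
P_total = P_R1 + P_R2 + P_R3 = 0.01021 W

Final answer: 0.01021 W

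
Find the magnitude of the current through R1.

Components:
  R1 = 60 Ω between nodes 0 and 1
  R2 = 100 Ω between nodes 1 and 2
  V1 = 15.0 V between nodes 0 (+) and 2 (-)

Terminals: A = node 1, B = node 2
Nodal analysis, taking node 2 as the 0 V reference.
Source V1 fixes V_0 = 15 V.
KCL at each unknown node (sum of currents leaving = 0; resistances in Ω):
  Node 1: (V_1 - 15)/60 + (V_1 - 0)/100 = 0
Collecting terms: 0.02667 × V_1 = 0.25  =>  V_1 = 9.375 V
I_R1 = (V_0 - V_1)/R1 = (15 - 9.375)/60 = 0.09375 A
|I_R1| = 0.09375 A

Final answer: |I_R1| = 0.09375 A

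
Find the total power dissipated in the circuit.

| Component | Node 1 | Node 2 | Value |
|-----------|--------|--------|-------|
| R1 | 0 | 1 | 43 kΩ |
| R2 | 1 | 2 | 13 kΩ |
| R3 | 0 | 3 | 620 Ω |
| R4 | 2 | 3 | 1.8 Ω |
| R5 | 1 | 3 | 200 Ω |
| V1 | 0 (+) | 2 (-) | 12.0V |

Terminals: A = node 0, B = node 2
Nodal analysis, taking node 2 as the 0 V reference.
Source V1 fixes V_0 = 12 V.
KCL at each unknown node (sum of currents leaving = 0; resistances in Ω):
  Node 1: (V_1 - 12)/43000 + (V_1 - 0)/13000 + (V_1 - V_3)/200 = 0
  Node 3: (V_3 - 12)/620 + (V_3 - 0)/1.8 + (V_3 - V_1)/200 = 0
Collecting terms (coefficients in siemens):
  0.0051·V_1 - 0.005·V_3 = 0.0002791
  0.5622·V_3 - 0.005·V_1 = 0.01935
Determinant D = (0.0051)(0.5622) - (-0.005)(-0.005) = 0.002842
V_1 = [(0.0002791)(0.5622) - (-0.005)(0.01935)]/D = 0.08925 V
V_3 = [(0.0051)(0.01935) - (0.0002791)(-0.005)]/D = 0.03522 V
Power in each resistor, P = (ΔV)²/R:
  P_R1 = (12 - 0.08925)²/43000 = 0.003299 W
  P_R2 = (0.08925 - 0)²/13000 = 0.0000006127 W
  P_R3 = (12 - 0.03522)²/620 = 0.2309 W
  P_R4 = (0 - 0.03522)²/1.8 = 0.0006892 W
  P_R5 = (0.08925 - 0.03522)²/200 = 0.00001459 W
P_total = P_R1 + P_R2 + P_R3 + P_R4 + P_R5 = 0.2349 W

Final answer: 0.2349 W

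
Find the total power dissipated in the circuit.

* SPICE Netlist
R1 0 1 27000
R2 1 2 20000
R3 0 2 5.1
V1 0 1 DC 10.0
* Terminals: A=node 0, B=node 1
Nodal analysis, taking node 1 as the 0 V reference.
Source V1 fixes V_0 = 10 V.
KCL at each unknown node (sum of currents leaving = 0; resistances in Ω):
  Node 2: (V_2 - 0)/20000 + (V_2 - 10)/5.1 = 0
Collecting terms: 0.1961 × V_2 = 1.961  =>  V_2 = 9.997 V
Power in each resistor, P = (ΔV)²/R:
  P_R1 = (10 - 0)²/27000 = 0.003704 W
  P_R2 = (0 - 9.997)²/20000 = 0.004997 W
  P_R3 = (10 - 9.997)²/5.1 = 0.000001274 W
P_total = P_R1 + P_R2 + P_R3 = 0.008702 W

Final answer: 0.008702 W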